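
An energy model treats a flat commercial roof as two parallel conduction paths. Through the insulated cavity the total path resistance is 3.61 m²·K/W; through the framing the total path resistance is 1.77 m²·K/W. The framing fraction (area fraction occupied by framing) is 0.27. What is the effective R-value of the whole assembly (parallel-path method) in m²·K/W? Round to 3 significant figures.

2.82 m²·K/W

U_eff = 0.73/3.61 + 0.27/1.77 = 0.2022 + 0.1525 = 0.3548
R_eff = 1/U_eff = 2.819 m²·K/W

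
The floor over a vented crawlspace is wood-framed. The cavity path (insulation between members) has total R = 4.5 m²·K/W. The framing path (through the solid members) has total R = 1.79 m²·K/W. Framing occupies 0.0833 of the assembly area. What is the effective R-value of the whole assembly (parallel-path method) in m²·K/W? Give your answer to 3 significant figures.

U_eff = 0.9167/4.5 + 0.0833/1.79 = 0.2037 + 0.04654 = 0.2502
R_eff = 1/U_eff = 3.996 m²·K/W

4.00 m²·K/W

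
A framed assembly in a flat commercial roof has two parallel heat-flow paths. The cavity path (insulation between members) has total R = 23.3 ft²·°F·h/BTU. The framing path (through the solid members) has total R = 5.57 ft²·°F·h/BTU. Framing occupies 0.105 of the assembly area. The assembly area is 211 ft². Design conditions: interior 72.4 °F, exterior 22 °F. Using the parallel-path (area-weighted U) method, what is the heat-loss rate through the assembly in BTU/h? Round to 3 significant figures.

609 BTU/h

U_eff = 0.895/23.3 + 0.105/5.57 = 0.03841 + 0.01885 = 0.05726
R_eff = 1/U_eff = 17.46 ft²·°F·h/BTU
Q = 211 × (72.4 − 22) / 17.46 = 609 BTU/h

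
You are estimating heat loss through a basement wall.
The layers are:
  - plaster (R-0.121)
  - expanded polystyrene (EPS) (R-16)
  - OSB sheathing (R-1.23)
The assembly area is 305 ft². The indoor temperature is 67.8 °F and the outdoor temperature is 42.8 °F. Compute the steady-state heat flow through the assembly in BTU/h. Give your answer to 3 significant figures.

R_total = 0.121 + 16 + 1.23 = 17.35 ft²·°F·h/BTU
Q = A·ΔT/R = 305 × (67.8 − 42.8) / 17.35 = 439.5 BTU/h

439 BTU/h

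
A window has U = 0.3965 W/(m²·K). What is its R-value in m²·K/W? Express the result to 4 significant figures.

2.522 m²·K/W

R = 1/U = 1/0.3965 = 2.5221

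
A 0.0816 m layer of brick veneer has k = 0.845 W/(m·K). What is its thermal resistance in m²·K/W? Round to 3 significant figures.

0.0966 m²·K/W

R = L/k = 0.0816/0.845 = 0.09657 m²·K/W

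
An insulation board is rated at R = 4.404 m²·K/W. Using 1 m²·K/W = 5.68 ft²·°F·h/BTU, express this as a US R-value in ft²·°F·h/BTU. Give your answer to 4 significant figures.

R_US = 4.404 × 5.68 = 25.015

25.01 ft²·°F·h/BTU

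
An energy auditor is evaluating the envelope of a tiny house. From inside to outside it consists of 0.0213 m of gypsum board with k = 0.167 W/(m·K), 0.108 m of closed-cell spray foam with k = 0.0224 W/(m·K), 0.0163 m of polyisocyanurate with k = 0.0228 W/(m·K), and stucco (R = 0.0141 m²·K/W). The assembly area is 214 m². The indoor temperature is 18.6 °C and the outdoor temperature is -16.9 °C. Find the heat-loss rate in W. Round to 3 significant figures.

0.0213/0.167 = 0.1275
0.108/0.0224 = 4.821
0.0163/0.0228 = 0.7149
R_total = 0.1275 + 4.821 + 0.7149 + 0.0141 = 5.678 m²·K/W
Q = A·ΔT/R = 214 × (18.6 − (-16.9)) / 5.678 = 1338 W

1340 W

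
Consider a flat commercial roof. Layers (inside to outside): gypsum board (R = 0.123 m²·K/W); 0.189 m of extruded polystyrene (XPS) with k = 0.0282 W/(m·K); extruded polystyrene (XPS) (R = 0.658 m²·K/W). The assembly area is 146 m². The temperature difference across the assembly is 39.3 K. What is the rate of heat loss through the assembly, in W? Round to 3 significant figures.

0.189/0.0282 = 6.702
R_total = 0.123 + 6.702 + 0.658 = 7.483 m²·K/W
Q = A·ΔT/R = 146 × 39.3 / 7.483 = 766.8 W

767 W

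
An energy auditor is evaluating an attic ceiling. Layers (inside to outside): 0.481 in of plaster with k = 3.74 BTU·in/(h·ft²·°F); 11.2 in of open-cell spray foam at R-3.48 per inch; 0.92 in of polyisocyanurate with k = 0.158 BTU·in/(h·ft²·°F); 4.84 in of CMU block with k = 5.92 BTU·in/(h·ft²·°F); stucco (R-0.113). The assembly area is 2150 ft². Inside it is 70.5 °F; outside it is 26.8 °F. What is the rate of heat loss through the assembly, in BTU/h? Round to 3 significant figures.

0.481/3.74 = 0.1286
11.2 × 3.48 = 38.98
0.92/0.158 = 5.823
4.84/5.92 = 0.8176
R_total = 0.1286 + 38.98 + 5.823 + 0.8176 + 0.113 = 45.86 ft²·°F·h/BTU
Q = A·ΔT/R = 2150 × (70.5 − 26.8) / 45.86 = 2049 BTU/h

2050 BTU/h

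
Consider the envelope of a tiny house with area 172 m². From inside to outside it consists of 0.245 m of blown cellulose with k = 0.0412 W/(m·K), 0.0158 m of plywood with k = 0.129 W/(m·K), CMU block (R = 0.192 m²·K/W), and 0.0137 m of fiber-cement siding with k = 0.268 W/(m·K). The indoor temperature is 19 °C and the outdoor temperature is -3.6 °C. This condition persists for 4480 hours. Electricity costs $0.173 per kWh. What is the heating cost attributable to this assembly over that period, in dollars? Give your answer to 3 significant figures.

477 dollars

0.245/0.0412 = 5.947
0.0158/0.129 = 0.1225
0.0137/0.268 = 0.05112
R_total = 5.947 + 0.1225 + 0.192 + 0.05112 = 6.312 m²·K/W
Q = 172 × (19 − (-3.6)) / 6.312 = 615.8 W
E = 615.8 W × 4480 h / 1000 = 2759 kWh
Cost = 2759 × 0.173 = $477.3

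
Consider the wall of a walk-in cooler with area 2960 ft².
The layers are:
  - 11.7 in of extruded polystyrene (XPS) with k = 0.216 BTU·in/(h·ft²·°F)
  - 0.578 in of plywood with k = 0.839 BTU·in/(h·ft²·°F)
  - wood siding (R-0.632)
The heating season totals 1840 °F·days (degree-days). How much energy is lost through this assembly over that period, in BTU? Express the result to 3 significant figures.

2360000 BTU

11.7/0.216 = 54.17
0.578/0.839 = 0.6889
R_total = 54.17 + 0.6889 + 0.632 = 55.49 ft²·°F·h/BTU
E = A × HDD × 24 / R = 2960 × 1840 × 24 / 55.49 = 2356000 BTU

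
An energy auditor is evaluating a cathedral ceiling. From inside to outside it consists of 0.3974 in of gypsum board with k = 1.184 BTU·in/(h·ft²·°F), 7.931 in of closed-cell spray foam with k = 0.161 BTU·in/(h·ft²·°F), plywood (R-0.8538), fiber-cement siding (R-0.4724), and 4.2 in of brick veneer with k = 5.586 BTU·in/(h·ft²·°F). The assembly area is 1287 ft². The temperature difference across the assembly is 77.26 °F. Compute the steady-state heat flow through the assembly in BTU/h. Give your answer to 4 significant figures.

1924 BTU/h

0.3974/1.184 = 0.33564
7.931/0.161 = 49.261
4.2/5.586 = 0.75188
R_total = 0.33564 + 49.261 + 0.8538 + 0.4724 + 0.75188 = 51.675 ft²·°F·h/BTU
Q = A·ΔT/R = 1287 × 77.26 / 51.675 = 1924.2 BTU/h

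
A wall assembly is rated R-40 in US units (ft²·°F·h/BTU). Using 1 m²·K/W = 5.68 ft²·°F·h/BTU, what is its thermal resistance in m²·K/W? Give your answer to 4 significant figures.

R_SI = 40/5.68 = 7.0423

7.042 m²·K/W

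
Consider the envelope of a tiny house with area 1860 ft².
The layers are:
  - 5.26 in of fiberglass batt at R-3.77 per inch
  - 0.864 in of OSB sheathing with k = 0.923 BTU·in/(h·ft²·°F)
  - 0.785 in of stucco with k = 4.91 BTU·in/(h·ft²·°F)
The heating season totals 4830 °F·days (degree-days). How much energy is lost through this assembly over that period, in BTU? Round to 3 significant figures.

5.26 × 3.77 = 19.83
0.864/0.923 = 0.9361
0.785/4.91 = 0.1599
R_total = 19.83 + 0.9361 + 0.1599 = 20.93 ft²·°F·h/BTU
E = A × HDD × 24 / R = 1860 × 4830 × 24 / 20.93 = 10300000 BTU

10300000 BTU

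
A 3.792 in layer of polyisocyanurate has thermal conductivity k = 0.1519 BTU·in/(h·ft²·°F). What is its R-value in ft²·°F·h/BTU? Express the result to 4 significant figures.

24.96 ft²·°F·h/BTU

R = L/k = 3.792/0.1519 = 24.964 ft²·°F·h/BTU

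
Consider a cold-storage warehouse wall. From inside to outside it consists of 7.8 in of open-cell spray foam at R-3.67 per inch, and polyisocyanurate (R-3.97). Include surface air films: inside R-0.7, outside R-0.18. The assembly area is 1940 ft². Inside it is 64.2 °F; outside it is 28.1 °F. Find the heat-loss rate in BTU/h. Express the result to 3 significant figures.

2090 BTU/h

7.8 × 3.67 = 28.63
R_total = 0.7 + 28.63 + 3.97 + 0.18 = 33.48 ft²·°F·h/BTU
Q = A·ΔT/R = 1940 × (64.2 − 28.1) / 33.48 = 2092 BTU/h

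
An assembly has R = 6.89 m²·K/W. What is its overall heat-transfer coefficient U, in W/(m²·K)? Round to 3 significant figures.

U = 1/R = 1/6.89 = 0.1451

0.145 W/(m²·K)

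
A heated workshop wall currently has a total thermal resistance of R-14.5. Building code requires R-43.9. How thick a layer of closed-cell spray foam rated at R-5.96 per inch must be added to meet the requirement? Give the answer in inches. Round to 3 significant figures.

ΔR = 43.9 − 14.5 = 29.4 ft²·°F·h/BTU
L = ΔR / (R/in) = 29.4/5.96 = 4.933 in

4.93 in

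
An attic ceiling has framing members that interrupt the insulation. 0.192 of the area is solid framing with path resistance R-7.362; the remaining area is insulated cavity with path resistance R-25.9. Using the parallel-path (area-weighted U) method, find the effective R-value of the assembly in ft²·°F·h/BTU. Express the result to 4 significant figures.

U_eff = 0.808/25.9 + 0.192/7.362 = 0.031197 + 0.02608 = 0.057277
R_eff = 1/U_eff = 17.459 ft²·°F·h/BTU

17.46 ft²·°F·h/BTU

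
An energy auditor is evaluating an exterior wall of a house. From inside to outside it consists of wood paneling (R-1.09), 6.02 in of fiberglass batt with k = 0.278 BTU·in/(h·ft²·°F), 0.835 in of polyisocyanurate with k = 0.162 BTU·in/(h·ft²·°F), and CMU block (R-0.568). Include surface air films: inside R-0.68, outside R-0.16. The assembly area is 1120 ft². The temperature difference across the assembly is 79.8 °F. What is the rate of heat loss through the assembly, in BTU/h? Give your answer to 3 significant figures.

3050 BTU/h

6.02/0.278 = 21.65
0.835/0.162 = 5.154
R_total = 0.68 + 1.09 + 21.65 + 5.154 + 0.568 + 0.16 = 29.31 ft²·°F·h/BTU
Q = A·ΔT/R = 1120 × 79.8 / 29.31 = 3050 BTU/h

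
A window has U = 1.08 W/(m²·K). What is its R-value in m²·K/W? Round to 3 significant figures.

R = 1/U = 1/1.08 = 0.9259

0.926 m²·K/W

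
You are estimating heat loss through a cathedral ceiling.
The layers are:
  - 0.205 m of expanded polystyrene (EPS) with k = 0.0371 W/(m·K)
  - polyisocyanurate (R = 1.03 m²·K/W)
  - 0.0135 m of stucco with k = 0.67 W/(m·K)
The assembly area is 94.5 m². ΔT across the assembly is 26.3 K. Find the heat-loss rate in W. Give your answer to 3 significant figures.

0.205/0.0371 = 5.526
0.0135/0.67 = 0.02015
R_total = 5.526 + 1.03 + 0.02015 = 6.576 m²·K/W
Q = A·ΔT/R = 94.5 × 26.3 / 6.576 = 378 W

378 W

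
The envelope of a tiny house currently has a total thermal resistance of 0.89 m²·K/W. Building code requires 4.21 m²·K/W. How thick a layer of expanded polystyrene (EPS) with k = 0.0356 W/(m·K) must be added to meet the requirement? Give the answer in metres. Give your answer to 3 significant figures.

ΔR = 4.21 − 0.89 = 3.32 m²·K/W
L = ΔR × k = 3.32 × 0.0356 = 0.1182 m

0.118 m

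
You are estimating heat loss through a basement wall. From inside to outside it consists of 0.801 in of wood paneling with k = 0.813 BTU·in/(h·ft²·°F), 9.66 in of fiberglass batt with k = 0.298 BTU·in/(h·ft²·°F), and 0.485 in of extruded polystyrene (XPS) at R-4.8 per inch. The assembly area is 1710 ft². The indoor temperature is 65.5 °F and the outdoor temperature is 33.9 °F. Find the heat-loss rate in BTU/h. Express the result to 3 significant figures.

1510 BTU/h

0.801/0.813 = 0.9852
9.66/0.298 = 32.42
0.485 × 4.8 = 2.328
R_total = 0.9852 + 32.42 + 2.328 = 35.73 ft²·°F·h/BTU
Q = A·ΔT/R = 1710 × (65.5 − 33.9) / 35.73 = 1512 BTU/h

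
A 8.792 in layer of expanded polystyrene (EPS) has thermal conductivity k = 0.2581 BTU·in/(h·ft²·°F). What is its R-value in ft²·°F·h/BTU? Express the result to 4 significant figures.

R = L/k = 8.792/0.2581 = 34.064 ft²·°F·h/BTU

34.06 ft²·°F·h/BTU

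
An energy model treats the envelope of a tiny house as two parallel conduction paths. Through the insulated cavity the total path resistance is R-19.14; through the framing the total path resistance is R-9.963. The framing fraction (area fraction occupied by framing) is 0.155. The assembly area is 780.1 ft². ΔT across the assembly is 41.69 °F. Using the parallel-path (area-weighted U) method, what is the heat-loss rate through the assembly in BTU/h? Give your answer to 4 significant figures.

1942 BTU/h

U_eff = 0.845/19.14 + 0.155/9.963 = 0.044148 + 0.015558 = 0.059706
R_eff = 1/U_eff = 16.749 ft²·°F·h/BTU
Q = 780.1 × 41.69 / 16.749 = 1941.8 BTU/h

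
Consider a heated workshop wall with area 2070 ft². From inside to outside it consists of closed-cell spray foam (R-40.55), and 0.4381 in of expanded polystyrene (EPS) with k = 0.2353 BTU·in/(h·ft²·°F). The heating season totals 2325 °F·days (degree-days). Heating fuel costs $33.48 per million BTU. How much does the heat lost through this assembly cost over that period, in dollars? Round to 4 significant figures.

91.18 dollars

0.4381/0.2353 = 1.8619
R_total = 40.55 + 1.8619 = 42.412 ft²·°F·h/BTU
E = A × HDD × 24 / R = 2070 × 2325 × 24 / 42.412 = 2723400 BTU
Cost = 2723400/10⁶ × 33.48 = $91.181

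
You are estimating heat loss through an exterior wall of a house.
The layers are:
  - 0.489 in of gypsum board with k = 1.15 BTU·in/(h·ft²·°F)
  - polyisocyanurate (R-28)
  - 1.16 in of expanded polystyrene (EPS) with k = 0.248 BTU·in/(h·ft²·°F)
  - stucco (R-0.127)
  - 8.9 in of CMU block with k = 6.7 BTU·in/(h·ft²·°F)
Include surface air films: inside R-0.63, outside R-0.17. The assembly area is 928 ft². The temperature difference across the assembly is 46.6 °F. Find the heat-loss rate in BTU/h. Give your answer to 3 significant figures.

1220 BTU/h

0.489/1.15 = 0.4252
1.16/0.248 = 4.677
8.9/6.7 = 1.328
R_total = 0.63 + 0.4252 + 28 + 4.677 + 0.127 + 1.328 + 0.17 = 35.36 ft²·°F·h/BTU
Q = A·ΔT/R = 928 × 46.6 / 35.36 = 1223 BTU/h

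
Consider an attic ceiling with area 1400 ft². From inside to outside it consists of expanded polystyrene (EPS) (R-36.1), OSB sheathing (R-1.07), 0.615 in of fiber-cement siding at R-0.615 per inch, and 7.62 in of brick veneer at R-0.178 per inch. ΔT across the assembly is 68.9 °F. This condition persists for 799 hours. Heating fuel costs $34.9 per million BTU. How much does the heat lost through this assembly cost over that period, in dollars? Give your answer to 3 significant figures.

0.615 × 0.615 = 0.3782
7.62 × 0.178 = 1.356
R_total = 36.1 + 1.07 + 0.3782 + 1.356 = 38.9 ft²·°F·h/BTU
Q = 1400 × 68.9 / 38.9 = 2479 BTU/h
E = 2479 × 799 = 1981000 BTU
Cost = 1981000/10⁶ × 34.9 = $69.14

69.1 dollars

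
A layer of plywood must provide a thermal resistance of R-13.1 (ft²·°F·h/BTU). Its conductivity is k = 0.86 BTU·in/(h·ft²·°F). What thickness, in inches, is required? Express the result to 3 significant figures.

L = R × k = 13.1 × 0.86 = 11.27 in

11.3 in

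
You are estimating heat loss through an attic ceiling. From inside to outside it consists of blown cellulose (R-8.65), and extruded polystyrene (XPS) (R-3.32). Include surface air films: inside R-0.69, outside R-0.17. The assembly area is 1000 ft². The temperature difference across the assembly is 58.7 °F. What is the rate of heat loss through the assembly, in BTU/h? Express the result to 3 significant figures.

R_total = 0.69 + 8.65 + 3.32 + 0.17 = 12.83 ft²·°F·h/BTU
Q = A·ΔT/R = 1000 × 58.7 / 12.83 = 4575 BTU/h

4580 BTU/h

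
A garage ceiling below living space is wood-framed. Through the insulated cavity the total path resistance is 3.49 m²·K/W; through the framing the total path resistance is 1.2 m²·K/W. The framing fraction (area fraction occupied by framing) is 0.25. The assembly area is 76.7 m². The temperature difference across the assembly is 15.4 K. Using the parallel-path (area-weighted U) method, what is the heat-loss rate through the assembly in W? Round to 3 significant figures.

U_eff = 0.75/3.49 + 0.25/1.2 = 0.2149 + 0.2083 = 0.4232
R_eff = 1/U_eff = 2.363 m²·K/W
Q = 76.7 × 15.4 / 2.363 = 499.9 W

500 W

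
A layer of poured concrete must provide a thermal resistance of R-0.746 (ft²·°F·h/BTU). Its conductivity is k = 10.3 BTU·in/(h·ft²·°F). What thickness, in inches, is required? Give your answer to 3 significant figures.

7.68 in

L = R × k = 0.746 × 10.3 = 7.684 in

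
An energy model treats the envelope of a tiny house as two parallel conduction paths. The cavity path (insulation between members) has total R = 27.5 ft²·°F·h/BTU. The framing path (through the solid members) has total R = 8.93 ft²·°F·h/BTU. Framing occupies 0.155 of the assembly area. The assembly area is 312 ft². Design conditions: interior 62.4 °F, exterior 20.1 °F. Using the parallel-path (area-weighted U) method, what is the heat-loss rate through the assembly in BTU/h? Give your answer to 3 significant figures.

U_eff = 0.845/27.5 + 0.155/8.93 = 0.03073 + 0.01736 = 0.04808
R_eff = 1/U_eff = 20.8 ft²·°F·h/BTU
Q = 312 × (62.4 − 20.1) / 20.8 = 634.6 BTU/h

635 BTU/h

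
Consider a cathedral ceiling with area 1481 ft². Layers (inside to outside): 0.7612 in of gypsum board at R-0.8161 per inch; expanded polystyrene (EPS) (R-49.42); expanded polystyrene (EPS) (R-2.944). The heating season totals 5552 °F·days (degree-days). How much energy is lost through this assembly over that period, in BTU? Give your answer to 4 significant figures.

0.7612 × 0.8161 = 0.62122
R_total = 0.62122 + 49.42 + 2.944 = 52.985 ft²·°F·h/BTU
E = A × HDD × 24 / R = 1481 × 5552 × 24 / 52.985 = 3724400 BTU

3724000 BTU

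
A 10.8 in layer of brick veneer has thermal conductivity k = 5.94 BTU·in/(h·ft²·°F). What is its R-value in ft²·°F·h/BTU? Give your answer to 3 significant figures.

1.82 ft²·°F·h/BTU

R = L/k = 10.8/5.94 = 1.818 ft²·°F·h/BTU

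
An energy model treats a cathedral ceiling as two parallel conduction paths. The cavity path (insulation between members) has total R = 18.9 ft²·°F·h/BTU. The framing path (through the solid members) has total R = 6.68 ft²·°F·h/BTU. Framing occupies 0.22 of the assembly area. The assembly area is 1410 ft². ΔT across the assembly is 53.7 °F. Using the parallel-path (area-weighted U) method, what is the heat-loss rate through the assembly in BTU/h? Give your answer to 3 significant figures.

U_eff = 0.78/18.9 + 0.22/6.68 = 0.04127 + 0.03293 = 0.0742
R_eff = 1/U_eff = 13.48 ft²·°F·h/BTU
Q = 1410 × 53.7 / 13.48 = 5619 BTU/h

5620 BTU/h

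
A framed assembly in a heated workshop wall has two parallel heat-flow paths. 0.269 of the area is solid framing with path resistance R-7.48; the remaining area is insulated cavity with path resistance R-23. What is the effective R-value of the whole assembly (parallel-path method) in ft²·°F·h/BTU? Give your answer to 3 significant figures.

14.8 ft²·°F·h/BTU

U_eff = 0.731/23 + 0.269/7.48 = 0.03178 + 0.03596 = 0.06775
R_eff = 1/U_eff = 14.76 ft²·°F·h/BTU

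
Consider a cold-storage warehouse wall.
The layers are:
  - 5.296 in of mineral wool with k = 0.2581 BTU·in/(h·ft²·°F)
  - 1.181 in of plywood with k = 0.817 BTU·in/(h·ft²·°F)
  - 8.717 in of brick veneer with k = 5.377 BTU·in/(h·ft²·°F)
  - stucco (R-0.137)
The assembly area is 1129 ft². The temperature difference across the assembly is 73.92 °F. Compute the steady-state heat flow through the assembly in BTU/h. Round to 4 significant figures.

5.296/0.2581 = 20.519
1.181/0.817 = 1.4455
8.717/5.377 = 1.6212
R_total = 20.519 + 1.4455 + 1.6212 + 0.137 = 23.723 ft²·°F·h/BTU
Q = A·ΔT/R = 1129 × 73.92 / 23.723 = 3517.9 BTU/h

3518 BTU/h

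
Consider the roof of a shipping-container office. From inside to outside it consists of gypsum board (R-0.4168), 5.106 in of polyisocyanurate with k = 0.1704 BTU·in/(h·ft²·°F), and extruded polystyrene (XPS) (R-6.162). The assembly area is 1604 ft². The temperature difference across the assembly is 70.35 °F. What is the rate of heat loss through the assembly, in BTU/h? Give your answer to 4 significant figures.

5.106/0.1704 = 29.965
R_total = 0.4168 + 29.965 + 6.162 = 36.544 ft²·°F·h/BTU
Q = A·ΔT/R = 1604 × 70.35 / 36.544 = 3087.9 BTU/h

3088 BTU/h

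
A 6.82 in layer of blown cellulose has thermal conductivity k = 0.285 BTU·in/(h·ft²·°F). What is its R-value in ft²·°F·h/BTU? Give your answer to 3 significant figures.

23.9 ft²·°F·h/BTU

R = L/k = 6.82/0.285 = 23.93 ft²·°F·h/BTU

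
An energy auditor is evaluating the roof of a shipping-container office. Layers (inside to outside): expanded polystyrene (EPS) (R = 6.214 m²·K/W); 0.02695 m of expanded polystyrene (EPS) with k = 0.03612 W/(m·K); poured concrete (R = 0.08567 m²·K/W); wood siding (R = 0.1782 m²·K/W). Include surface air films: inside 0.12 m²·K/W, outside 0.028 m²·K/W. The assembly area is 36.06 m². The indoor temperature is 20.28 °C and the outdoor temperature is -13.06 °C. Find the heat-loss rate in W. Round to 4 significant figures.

163.1 W

0.02695/0.03612 = 0.74612
R_total = 0.12 + 6.214 + 0.74612 + 0.08567 + 0.1782 + 0.028 = 7.372 m²·K/W
Q = A·ΔT/R = 36.06 × (20.28 − (-13.06)) / 7.372 = 163.08 W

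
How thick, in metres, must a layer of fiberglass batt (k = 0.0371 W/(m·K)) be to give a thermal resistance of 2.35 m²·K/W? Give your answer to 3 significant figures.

0.0872 m

L = R·k = 2.35 × 0.0371 = 0.08719 m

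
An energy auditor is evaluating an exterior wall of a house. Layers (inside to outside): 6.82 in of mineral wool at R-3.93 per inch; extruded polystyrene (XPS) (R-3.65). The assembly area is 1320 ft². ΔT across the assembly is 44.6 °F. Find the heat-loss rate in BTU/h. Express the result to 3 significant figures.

6.82 × 3.93 = 26.8
R_total = 26.8 + 3.65 = 30.45 ft²·°F·h/BTU
Q = A·ΔT/R = 1320 × 44.6 / 30.45 = 1933 BTU/h

1930 BTU/h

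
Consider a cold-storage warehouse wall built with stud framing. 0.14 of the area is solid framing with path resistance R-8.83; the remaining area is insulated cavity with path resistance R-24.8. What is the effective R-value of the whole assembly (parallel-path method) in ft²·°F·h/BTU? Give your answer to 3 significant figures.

19.8 ft²·°F·h/BTU

U_eff = 0.86/24.8 + 0.14/8.83 = 0.03468 + 0.01586 = 0.05053
R_eff = 1/U_eff = 19.79 ft²·°F·h/BTU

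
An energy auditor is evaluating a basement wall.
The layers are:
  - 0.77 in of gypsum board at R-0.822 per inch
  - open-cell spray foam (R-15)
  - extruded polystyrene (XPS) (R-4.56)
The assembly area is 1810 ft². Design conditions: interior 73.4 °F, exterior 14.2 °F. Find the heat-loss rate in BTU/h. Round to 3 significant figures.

5310 BTU/h

0.77 × 0.822 = 0.6329
R_total = 0.6329 + 15 + 4.56 = 20.19 ft²·°F·h/BTU
Q = A·ΔT/R = 1810 × (73.4 − 14.2) / 20.19 = 5306 BTU/h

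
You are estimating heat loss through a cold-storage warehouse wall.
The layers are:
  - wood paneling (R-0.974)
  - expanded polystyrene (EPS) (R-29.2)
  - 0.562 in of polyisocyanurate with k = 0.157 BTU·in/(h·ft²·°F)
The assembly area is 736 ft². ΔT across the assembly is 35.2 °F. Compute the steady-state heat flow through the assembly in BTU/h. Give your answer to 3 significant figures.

768 BTU/h

0.562/0.157 = 3.58
R_total = 0.974 + 29.2 + 3.58 = 33.75 ft²·°F·h/BTU
Q = A·ΔT/R = 736 × 35.2 / 33.75 = 767.5 BTU/h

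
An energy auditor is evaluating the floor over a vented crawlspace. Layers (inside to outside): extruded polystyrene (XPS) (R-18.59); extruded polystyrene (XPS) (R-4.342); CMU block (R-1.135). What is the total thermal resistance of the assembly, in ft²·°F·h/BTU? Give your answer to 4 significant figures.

24.07 ft²·°F·h/BTU

R_total = 18.59 + 4.342 + 1.135 = 24.067 ft²·°F·h/BTU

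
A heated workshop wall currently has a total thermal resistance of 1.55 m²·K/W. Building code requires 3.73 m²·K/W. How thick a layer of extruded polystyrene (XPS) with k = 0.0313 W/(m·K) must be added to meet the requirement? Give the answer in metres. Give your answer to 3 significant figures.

0.0682 m

ΔR = 3.73 − 1.55 = 2.18 m²·K/W
L = ΔR × k = 2.18 × 0.0313 = 0.06823 m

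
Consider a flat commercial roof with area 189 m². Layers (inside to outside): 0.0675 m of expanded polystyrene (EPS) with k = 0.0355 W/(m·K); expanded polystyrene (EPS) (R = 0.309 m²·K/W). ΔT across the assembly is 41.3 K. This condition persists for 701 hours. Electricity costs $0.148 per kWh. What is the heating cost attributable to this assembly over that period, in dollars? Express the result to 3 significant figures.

366 dollars

0.0675/0.0355 = 1.901
R_total = 1.901 + 0.309 = 2.21 m²·K/W
Q = 189 × 41.3 / 2.21 = 3531 W
E = 3531 W × 701 h / 1000 = 2475 kWh
Cost = 2475 × 0.148 = $366.4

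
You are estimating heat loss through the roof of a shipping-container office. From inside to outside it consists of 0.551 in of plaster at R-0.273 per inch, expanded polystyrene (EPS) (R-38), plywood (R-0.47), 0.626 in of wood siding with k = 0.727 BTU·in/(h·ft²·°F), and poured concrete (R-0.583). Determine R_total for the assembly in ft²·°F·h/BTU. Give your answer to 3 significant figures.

40.1 ft²·°F·h/BTU

0.551 × 0.273 = 0.1504
0.626/0.727 = 0.8611
R_total = 0.1504 + 38 + 0.47 + 0.8611 + 0.583 = 40.06 ft²·°F·h/BTU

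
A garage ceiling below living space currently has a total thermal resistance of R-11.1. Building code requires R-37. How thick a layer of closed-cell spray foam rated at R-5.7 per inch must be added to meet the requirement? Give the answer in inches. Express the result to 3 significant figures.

ΔR = 37 − 11.1 = 25.9 ft²·°F·h/BTU
L = ΔR / (R/in) = 25.9/5.7 = 4.544 in

4.54 in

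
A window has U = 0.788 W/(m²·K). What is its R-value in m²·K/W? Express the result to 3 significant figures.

1.27 m²·K/W

R = 1/U = 1/0.788 = 1.269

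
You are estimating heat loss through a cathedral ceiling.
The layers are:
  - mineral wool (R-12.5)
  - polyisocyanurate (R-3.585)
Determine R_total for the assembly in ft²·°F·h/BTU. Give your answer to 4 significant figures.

16.09 ft²·°F·h/BTU

R_total = 12.5 + 3.585 = 16.085 ft²·°F·h/BTU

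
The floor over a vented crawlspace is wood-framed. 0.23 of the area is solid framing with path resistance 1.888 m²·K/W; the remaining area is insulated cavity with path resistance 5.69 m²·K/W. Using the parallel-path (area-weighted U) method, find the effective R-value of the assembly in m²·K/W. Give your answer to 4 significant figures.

3.889 m²·K/W

U_eff = 0.77/5.69 + 0.23/1.888 = 0.13533 + 0.12182 = 0.25715
R_eff = 1/U_eff = 3.8888 m²·K/W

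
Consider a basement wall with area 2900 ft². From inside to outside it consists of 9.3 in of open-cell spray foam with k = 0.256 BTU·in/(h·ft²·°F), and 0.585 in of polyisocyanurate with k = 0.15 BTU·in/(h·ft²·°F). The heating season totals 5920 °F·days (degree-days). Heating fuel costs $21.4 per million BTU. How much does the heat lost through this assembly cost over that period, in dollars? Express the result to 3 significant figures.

219 dollars

9.3/0.256 = 36.33
0.585/0.15 = 3.9
R_total = 36.33 + 3.9 = 40.23 ft²·°F·h/BTU
E = A × HDD × 24 / R = 2900 × 5920 × 24 / 40.23 = 10240000 BTU
Cost = 10240000/10⁶ × 21.4 = $219.2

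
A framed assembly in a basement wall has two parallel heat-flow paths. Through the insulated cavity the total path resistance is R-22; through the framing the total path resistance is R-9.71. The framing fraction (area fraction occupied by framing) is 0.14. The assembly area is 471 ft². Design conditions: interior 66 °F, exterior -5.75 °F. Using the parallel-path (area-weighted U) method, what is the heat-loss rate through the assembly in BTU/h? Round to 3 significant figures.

U_eff = 0.86/22 + 0.14/9.71 = 0.03909 + 0.01442 = 0.05351
R_eff = 1/U_eff = 18.69 ft²·°F·h/BTU
Q = 471 × (66 − (-5.75)) / 18.69 = 1808 BTU/h

1810 BTU/h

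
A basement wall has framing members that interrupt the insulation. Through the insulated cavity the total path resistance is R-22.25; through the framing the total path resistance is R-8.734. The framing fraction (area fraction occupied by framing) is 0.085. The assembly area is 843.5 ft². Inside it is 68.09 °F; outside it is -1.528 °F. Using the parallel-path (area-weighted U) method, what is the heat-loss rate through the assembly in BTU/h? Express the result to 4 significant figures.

U_eff = 0.915/22.25 + 0.085/8.734 = 0.041124 + 0.0097321 = 0.050856
R_eff = 1/U_eff = 19.663 ft²·°F·h/BTU
Q = 843.5 × (68.09 − (-1.528)) / 19.663 = 2986.4 BTU/h

2986 BTU/h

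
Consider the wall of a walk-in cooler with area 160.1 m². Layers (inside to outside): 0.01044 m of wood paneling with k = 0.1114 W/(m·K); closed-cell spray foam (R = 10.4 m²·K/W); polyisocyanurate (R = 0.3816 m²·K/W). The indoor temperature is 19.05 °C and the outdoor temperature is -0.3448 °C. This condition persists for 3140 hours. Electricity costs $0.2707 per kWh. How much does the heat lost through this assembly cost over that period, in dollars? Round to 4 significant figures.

242.7 dollars

0.01044/0.1114 = 0.093716
R_total = 0.093716 + 10.4 + 0.3816 = 10.875 m²·K/W
Q = 160.1 × (19.05 − (-0.3448)) / 10.875 = 285.52 W
E = 285.52 W × 3140 h / 1000 = 896.53 kWh
Cost = 896.53 × 0.2707 = $242.69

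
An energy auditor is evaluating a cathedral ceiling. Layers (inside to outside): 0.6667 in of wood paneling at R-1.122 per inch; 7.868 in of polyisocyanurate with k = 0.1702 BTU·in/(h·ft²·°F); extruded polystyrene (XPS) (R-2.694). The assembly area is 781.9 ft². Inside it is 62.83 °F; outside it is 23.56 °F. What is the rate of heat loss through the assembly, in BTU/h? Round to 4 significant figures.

0.6667 × 1.122 = 0.74804
7.868/0.1702 = 46.228
R_total = 0.74804 + 46.228 + 2.694 = 49.67 ft²·°F·h/BTU
Q = A·ΔT/R = 781.9 × (62.83 − 23.56) / 49.67 = 618.18 BTU/h

618.2 BTU/h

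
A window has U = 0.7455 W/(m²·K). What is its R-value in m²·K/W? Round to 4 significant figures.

R = 1/U = 1/0.7455 = 1.3414

1.341 m²·K/W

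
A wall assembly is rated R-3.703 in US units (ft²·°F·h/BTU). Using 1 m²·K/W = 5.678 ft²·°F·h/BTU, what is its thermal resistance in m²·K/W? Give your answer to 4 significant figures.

R_SI = 3.703/5.678 = 0.65217

0.6522 m²·K/W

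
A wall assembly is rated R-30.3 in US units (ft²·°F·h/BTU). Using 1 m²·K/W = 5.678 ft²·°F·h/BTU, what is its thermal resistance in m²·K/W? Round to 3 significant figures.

R_SI = 30.3/5.678 = 5.336

5.34 m²·K/W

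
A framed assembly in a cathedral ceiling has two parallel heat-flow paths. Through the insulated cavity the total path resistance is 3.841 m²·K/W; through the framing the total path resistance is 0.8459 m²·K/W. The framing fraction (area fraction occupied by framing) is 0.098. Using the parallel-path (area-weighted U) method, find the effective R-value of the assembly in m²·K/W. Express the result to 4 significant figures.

U_eff = 0.902/3.841 + 0.098/0.8459 = 0.23483 + 0.11585 = 0.35069
R_eff = 1/U_eff = 2.8515 m²·K/W

2.852 m²·K/W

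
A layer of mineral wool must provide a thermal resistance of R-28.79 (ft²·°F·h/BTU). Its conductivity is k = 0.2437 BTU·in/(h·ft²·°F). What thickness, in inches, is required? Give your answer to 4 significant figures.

7.016 in

L = R × k = 28.79 × 0.2437 = 7.0161 in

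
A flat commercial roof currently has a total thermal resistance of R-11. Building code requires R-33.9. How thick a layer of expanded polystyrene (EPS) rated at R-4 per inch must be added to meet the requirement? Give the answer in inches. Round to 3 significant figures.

5.72 in

ΔR = 33.9 − 11 = 22.9 ft²·°F·h/BTU
L = ΔR / (R/in) = 22.9/4 = 5.725 in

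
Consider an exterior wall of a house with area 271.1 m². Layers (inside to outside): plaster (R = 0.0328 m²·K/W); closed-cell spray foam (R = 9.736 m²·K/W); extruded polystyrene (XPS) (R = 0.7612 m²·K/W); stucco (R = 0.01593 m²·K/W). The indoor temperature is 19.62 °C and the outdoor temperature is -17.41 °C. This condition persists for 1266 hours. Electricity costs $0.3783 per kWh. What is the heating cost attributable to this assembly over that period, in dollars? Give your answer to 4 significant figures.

455.9 dollars

R_total = 0.0328 + 9.736 + 0.7612 + 0.01593 = 10.546 m²·K/W
Q = 271.1 × (19.62 − (-17.41)) / 10.546 = 951.92 W
E = 951.92 W × 1266 h / 1000 = 1205.1 kWh
Cost = 1205.1 × 0.3783 = $455.9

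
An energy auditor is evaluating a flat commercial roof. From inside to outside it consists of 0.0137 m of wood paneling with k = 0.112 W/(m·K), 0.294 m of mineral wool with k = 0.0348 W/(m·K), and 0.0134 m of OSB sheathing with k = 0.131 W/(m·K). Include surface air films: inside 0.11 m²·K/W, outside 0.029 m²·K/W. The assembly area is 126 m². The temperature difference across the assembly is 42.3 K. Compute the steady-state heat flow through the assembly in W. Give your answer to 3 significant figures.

0.0137/0.112 = 0.1223
0.294/0.0348 = 8.448
0.0134/0.131 = 0.1023
R_total = 0.11 + 0.1223 + 8.448 + 0.1023 + 0.029 = 8.812 m²·K/W
Q = A·ΔT/R = 126 × 42.3 / 8.812 = 604.8 W

605 W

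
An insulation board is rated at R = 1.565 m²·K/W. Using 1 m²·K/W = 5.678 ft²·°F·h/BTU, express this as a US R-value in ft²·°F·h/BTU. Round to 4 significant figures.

8.886 ft²·°F·h/BTU

R_US = 1.565 × 5.678 = 8.8861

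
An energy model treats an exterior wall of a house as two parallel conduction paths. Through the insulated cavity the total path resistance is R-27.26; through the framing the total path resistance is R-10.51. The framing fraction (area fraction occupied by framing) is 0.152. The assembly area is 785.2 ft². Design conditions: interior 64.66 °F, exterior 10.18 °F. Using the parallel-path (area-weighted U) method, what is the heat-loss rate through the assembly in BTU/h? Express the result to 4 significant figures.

1949 BTU/h

U_eff = 0.848/27.26 + 0.152/10.51 = 0.031108 + 0.014462 = 0.04557
R_eff = 1/U_eff = 21.944 ft²·°F·h/BTU
Q = 785.2 × (64.66 − 10.18) / 21.944 = 1949.4 BTU/h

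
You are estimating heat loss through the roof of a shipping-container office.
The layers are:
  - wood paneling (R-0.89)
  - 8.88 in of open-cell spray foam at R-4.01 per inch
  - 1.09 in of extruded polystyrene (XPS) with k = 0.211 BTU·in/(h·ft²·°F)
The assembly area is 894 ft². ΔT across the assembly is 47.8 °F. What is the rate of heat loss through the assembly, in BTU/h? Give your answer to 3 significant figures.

8.88 × 4.01 = 35.61
1.09/0.211 = 5.166
R_total = 0.89 + 35.61 + 5.166 = 41.66 ft²·°F·h/BTU
Q = A·ΔT/R = 894 × 47.8 / 41.66 = 1026 BTU/h

1030 BTU/h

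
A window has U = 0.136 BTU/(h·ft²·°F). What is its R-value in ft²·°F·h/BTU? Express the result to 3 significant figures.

R = 1/U = 1/0.136 = 7.353

7.35 ft²·°F·h/BTU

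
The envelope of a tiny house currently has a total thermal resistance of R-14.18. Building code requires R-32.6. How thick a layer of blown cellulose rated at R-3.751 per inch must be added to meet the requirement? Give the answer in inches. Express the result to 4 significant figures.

4.911 in

ΔR = 32.6 − 14.18 = 18.42 ft²·°F·h/BTU
L = ΔR / (R/in) = 18.42/3.751 = 4.9107 in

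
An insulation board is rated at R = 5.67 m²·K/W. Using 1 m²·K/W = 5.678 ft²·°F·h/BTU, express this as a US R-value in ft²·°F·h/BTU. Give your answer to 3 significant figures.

32.2 ft²·°F·h/BTU

R_US = 5.67 × 5.678 = 32.19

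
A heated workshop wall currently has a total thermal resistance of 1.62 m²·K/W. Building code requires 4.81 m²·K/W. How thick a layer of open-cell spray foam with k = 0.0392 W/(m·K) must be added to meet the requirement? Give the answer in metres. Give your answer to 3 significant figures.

0.125 m

ΔR = 4.81 − 1.62 = 3.19 m²·K/W
L = ΔR × k = 3.19 × 0.0392 = 0.125 m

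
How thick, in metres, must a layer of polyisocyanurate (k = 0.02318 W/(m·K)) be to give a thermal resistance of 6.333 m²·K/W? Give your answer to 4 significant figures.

0.1468 m

L = R·k = 6.333 × 0.02318 = 0.1468 m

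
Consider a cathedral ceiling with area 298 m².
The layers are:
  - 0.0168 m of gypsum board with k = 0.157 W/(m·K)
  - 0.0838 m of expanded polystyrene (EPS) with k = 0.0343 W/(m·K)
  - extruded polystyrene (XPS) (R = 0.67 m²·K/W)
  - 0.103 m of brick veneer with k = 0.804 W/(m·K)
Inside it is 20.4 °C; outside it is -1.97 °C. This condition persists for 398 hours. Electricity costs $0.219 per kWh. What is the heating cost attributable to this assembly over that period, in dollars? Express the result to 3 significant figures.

0.0168/0.157 = 0.107
0.0838/0.0343 = 2.443
0.103/0.804 = 0.1281
R_total = 0.107 + 2.443 + 0.67 + 0.1281 = 3.348 m²·K/W
Q = 298 × (20.4 − (-1.97)) / 3.348 = 1991 W
E = 1991 W × 398 h / 1000 = 792.4 kWh
Cost = 792.4 × 0.219 = $173.5

174 dollars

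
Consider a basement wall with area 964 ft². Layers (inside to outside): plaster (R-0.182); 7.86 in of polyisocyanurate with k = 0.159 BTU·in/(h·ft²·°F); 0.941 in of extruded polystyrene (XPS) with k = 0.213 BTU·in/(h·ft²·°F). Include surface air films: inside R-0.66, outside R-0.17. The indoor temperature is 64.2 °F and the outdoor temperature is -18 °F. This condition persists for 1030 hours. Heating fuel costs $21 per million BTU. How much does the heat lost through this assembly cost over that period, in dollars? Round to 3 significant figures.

7.86/0.159 = 49.43
0.941/0.213 = 4.418
R_total = 0.66 + 0.182 + 49.43 + 4.418 + 0.17 = 54.86 ft²·°F·h/BTU
Q = 964 × (64.2 − (-18)) / 54.86 = 1444 BTU/h
E = 1444 × 1030 = 1488000 BTU
Cost = 1488000/10⁶ × 21 = $31.24

31.2 dollars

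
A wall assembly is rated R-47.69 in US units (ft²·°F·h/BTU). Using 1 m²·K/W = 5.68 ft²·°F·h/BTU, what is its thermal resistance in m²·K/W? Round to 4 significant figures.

8.396 m²·K/W

R_SI = 47.69/5.68 = 8.3961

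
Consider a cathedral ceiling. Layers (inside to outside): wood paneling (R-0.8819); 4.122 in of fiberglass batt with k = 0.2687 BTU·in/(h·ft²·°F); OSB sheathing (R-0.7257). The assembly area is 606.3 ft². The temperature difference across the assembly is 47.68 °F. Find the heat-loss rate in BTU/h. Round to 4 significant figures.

4.122/0.2687 = 15.341
R_total = 0.8819 + 15.341 + 0.7257 = 16.948 ft²·°F·h/BTU
Q = A·ΔT/R = 606.3 × 47.68 / 16.948 = 1705.7 BTU/h

1706 BTU/h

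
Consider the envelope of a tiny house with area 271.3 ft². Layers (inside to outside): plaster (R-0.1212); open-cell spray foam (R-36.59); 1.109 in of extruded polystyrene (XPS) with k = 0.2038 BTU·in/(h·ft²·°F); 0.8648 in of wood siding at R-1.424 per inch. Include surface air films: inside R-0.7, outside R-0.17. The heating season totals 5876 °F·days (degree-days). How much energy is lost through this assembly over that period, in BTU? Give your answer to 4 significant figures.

864500 BTU

1.109/0.2038 = 5.4416
0.8648 × 1.424 = 1.2315
R_total = 0.7 + 0.1212 + 36.59 + 5.4416 + 1.2315 + 0.17 = 44.254 ft²·°F·h/BTU
E = A × HDD × 24 / R = 271.3 × 5876 × 24 / 44.254 = 864540 BTU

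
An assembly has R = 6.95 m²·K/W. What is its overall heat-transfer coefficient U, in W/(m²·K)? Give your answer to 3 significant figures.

0.144 W/(m²·K)

U = 1/R = 1/6.95 = 0.1439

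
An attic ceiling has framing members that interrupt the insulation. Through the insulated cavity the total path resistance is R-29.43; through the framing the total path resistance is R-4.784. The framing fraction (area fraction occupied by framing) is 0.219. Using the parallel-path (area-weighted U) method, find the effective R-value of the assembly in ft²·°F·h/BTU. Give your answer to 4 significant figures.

U_eff = 0.781/29.43 + 0.219/4.784 = 0.026538 + 0.045778 = 0.072315
R_eff = 1/U_eff = 13.828 ft²·°F·h/BTU

13.83 ft²·°F·h/BTU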